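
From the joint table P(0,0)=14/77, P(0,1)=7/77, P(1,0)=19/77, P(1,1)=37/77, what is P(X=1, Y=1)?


Read from table: P(X=1, Y=1) = 37/77

37/77


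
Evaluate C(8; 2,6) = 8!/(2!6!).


8! = 40320
Denominator: 2!=2 * 6!=720
Coefficient = 40320 / 1440 = 28

28


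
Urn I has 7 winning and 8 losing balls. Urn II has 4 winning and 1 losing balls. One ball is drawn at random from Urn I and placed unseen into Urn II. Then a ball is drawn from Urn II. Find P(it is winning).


P(transfer winning) = 7/15; P(transfer losing) = 8/15
If winning transferred: Urn II has 5 winning of 6, so P(winning|winning moved) = 5/6
If losing transferred: Urn II has 4 winning of 6, so P(winning|losing moved) = 2/3
By total probability: P(winning) = 7/15*5/6 + 8/15*2/3 = 67/90

67/90


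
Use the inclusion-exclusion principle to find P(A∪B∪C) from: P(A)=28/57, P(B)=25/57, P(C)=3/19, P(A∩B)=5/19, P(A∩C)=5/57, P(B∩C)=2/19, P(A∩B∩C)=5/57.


P(A∪B∪C) = P(A)+P(B)+P(C) - P(AB)-P(AC)-P(BC) + P(ABC)
= 28/57+25/57+3/19 - 5/19-5/57-2/19 + 5/57
= 41/57

41/57


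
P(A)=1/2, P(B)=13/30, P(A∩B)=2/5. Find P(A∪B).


P(A∪B) = P(A) + P(B) - P(A∩B)
= 1/2 + 13/30 - 2/5 = 8/15

8/15


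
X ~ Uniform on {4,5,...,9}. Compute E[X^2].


E[X^2] = (1/6) * sum(x^2 for x=4..9)
= 271/6

271/6


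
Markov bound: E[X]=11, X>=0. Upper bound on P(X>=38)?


Markov: P(X >= a) <= E[X]/a
P(X >= 38) <= 11/38

11/38


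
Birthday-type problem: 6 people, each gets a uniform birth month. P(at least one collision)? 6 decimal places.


P(all different) = prod((12-i)/12 for i=0..5) = 0.222801
P(at least one match) = 1 - 0.222801 = 0.777199

0.777199


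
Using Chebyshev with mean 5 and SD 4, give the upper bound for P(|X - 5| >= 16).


k = 16/4 = 4
Chebyshev: P(|X-mu| >= k*sigma) <= 1/k^2 = 1/4^2 = 1/16

1/16


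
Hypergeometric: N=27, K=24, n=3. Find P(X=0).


P(X=0) = C(24,0)*C(3,3) / C(27,3)
= 1*1 / 2925
= 1/2925

1/2925


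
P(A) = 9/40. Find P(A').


P(A') = 1 - P(A) = 1 - 9/40 = 31/40

31/40


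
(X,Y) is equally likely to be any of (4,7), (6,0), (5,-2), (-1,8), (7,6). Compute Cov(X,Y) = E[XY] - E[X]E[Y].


E[X]=21/5, E[Y]=19/5, E[XY]=52/5
Cov(X,Y) = E[XY] - E[X]E[Y] = 52/5 - 21/5*19/5 = -139/25

-139/25


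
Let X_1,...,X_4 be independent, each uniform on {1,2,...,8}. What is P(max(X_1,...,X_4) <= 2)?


P(max <= 2) = P(all X_i <= 2) = (P(X_1 <= 2))^4
= (2/8)^4 = (1/4)^4 = 1/256

1/256


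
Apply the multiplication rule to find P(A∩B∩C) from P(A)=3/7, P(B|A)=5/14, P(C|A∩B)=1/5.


P(A∩B∩C) = P(A) * P(B|A) * P(C|A∩B)
= 3/7 * 5/14 * 1/5
= 15/98 * 1/5 = 3/98

3/98


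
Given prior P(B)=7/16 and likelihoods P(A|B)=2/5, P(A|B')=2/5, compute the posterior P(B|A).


P(A) = P(A|B)P(B) + P(A|B')P(B') = 2/5*7/16 + 2/5*9/16 = 2/5
P(B|A) = P(A|B)P(B)/P(A) = (7/40)/(2/5) = 7/16

7/16


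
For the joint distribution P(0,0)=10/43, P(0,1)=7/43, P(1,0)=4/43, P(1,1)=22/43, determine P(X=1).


P(X=1) = P(1,0)+P(1,1) = 4/43 + 22/43 = 26/43

26/43


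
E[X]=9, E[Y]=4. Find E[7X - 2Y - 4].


E[7X - 2Y - 4] = 7*E[X] - 2*E[Y] - 4
= (7)*(9) + (-2)*(4) + (-4)
= 63 - 8 - 4 = 51

51


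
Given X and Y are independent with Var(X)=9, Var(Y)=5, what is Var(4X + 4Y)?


Independence => Cov(X,Y)=0
Var(4X + 4Y) = 4^2*Var(X) + 4^2*Var(Y)
= 16*9 + 16*5 = 224

224


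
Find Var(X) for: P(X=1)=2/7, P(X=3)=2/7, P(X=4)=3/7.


E[X] = 20/7, E[X^2] = 68/7
Var(X) = E[X^2] - (E[X])^2 = 68/7 - (20/7)^2 = 76/49

76/49


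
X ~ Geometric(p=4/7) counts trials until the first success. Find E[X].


For geometric (trials until first success), E[X] = 1/p = 1/(4/7) = 7/4

7/4


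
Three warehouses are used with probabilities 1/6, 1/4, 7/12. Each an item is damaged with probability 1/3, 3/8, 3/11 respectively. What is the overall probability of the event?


P(A) = P(A|B1)P(B1) + P(A|B2)P(B2) + P(A|B3)P(B3)
= 1/3*1/6 + 3/8*1/4 + 3/11*7/12
= 1/18 + 3/32 + 7/44 = 977/3168

977/3168


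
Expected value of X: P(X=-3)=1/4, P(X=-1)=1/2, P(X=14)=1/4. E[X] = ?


E[X] = sum(x * P(x))
= -3*1/4 - 1*1/2 + 14*1/4
= 9/4

9/4


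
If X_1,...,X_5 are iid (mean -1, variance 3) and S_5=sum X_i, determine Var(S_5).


By independence, Var(S_n) = n*Var(X_1) = 5*3 = 15

15


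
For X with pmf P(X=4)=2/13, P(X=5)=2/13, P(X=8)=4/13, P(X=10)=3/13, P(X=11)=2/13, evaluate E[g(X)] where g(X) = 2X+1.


E[2X+1] = sum(g(x)*P(x))
= 9*2/13 + 11*2/13 + 17*4/13 + 21*3/13 + 23*2/13
= 217/13

217/13


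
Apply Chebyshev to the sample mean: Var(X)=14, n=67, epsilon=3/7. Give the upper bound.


Var(Xbar) = Var(X)/n = 14/67
Chebyshev: P(|Xbar-mu| >= 3/7) <= Var(Xbar)/(3/7)^2 = (14/67)/(9/49) = 686/603
Bound exceeds 1, so trivial bound: 1

1


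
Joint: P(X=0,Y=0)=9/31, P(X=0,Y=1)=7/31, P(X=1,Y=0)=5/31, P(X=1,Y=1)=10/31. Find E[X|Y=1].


P(Y=1) = 17/31
E[X|Y=1] = (0*7 + 1*10)/17 = 10/17

10/17


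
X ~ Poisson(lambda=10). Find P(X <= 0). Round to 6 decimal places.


P(X<=0) = e^(-10)*10^0/0!
≈ 0.0000453999
≈ 0.000045

0.000045


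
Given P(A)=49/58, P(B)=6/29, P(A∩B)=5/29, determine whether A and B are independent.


P(A)*P(B) = 49/58*6/29 = 147/841
P(A∩B) = 5/29 != 147/841, so not independent

No, A and B are not independent


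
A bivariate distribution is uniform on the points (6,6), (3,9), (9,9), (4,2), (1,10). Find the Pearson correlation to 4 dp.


Cov(X,Y) = -0.7200, Var(X) = 7.4400, Var(Y) = 8.5600
rho = Cov/(sqrt(VarX)*sqrt(VarY)) = -0.0902

-0.0902


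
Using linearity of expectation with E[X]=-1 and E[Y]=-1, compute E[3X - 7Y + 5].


E[3X - 7Y + 5] = 3*E[X] - 7*E[Y] + 5
= (3)*(-1) + (-7)*(-1) + (5)
= -3 + 7 + 5 = 9

9


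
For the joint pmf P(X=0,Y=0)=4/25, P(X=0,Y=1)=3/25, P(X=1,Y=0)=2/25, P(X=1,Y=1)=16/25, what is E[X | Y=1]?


P(Y=1) = 19/25
E[X|Y=1] = (0*3 + 1*16)/19 = 16/19

16/19


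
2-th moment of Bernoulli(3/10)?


For Bernoulli: X in {0,1}
E[X^2] = 0^2*(1-3/10) + 1^2*3/10 = 3/10

3/10


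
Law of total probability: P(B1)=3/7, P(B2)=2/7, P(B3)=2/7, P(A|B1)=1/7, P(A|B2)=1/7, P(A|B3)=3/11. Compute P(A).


P(A) = P(A|B1)P(B1) + P(A|B2)P(B2) + P(A|B3)P(B3)
= 1/7*3/7 + 1/7*2/7 + 3/11*2/7
= 3/49 + 2/49 + 6/77 = 97/539

97/539


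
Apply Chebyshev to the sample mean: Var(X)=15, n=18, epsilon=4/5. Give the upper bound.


Var(Xbar) = Var(X)/n = 15/18
Chebyshev: P(|Xbar-mu| >= 4/5) <= Var(Xbar)/(4/5)^2 = (5/6)/(16/25) = 125/96
Bound exceeds 1, so trivial bound: 1

1


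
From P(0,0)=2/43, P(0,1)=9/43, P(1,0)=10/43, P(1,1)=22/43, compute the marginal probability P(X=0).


P(X=0) = P(0,0)+P(0,1) = 2/43 + 9/43 = 11/43

11/43


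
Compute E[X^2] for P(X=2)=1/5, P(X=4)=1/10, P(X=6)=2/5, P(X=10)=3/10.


E[X^2] = sum(g(x)*P(x))
= 4*1/5 + 16*1/10 + 36*2/5 + 100*3/10
= 234/5

234/5


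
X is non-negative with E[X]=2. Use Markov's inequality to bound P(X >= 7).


Markov: P(X >= a) <= E[X]/a
P(X >= 7) <= 2/7

2/7


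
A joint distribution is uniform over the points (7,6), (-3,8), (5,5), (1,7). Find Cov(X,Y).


E[X]=5/2, E[Y]=13/2, E[XY]=25/2
Cov(X,Y) = E[XY] - E[X]E[Y] = 25/2 - 5/2*13/2 = -15/4

-15/4


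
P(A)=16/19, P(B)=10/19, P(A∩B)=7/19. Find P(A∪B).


P(A∪B) = P(A) + P(B) - P(A∩B)
= 16/19 + 10/19 - 7/19 = 1

1


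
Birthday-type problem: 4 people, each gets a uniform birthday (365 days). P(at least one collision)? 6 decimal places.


P(all different) = prod((365-i)/365 for i=0..3) = 0.983644
P(at least one match) = 1 - 0.983644 = 0.016356

0.016356


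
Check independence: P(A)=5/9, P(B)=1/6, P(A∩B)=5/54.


P(A)*P(B) = 5/9*1/6 = 5/54
P(A∩B) = 5/54, which equals P(A)P(B), so independent

Yes, A and B are independent


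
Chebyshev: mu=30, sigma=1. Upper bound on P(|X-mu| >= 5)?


k = 5/1 = 5
Chebyshev: P(|X-mu| >= k*sigma) <= 1/k^2 = 1/5^2 = 1/25

1/25


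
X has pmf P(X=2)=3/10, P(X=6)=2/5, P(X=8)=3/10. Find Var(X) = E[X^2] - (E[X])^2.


E[X] = 27/5, E[X^2] = 174/5
Var(X) = E[X^2] - (E[X])^2 = 174/5 - (27/5)^2 = 141/25

141/25


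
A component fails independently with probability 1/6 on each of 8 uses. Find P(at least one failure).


P(at least one) = 1 - P(none)
P(none) = (1 - 1/6)^8 = (5/6)^8 = 390625/1679616
P(at least one) = 1 - 390625/1679616 = 1288991/1679616

1288991/1679616


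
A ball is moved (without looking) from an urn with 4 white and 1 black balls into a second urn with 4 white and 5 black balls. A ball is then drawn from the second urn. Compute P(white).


P(transfer white) = 4/5; P(transfer black) = 1/5
If white transferred: Urn II has 5 white of 10, so P(white|white moved) = 1/2
If black transferred: Urn II has 4 white of 10, so P(white|black moved) = 2/5
By total probability: P(white) = 4/5*1/2 + 1/5*2/5 = 12/25

12/25


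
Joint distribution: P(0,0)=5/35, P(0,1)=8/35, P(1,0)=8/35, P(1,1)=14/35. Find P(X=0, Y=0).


Read from table: P(X=0, Y=0) = 5/35 = 1/7

1/7


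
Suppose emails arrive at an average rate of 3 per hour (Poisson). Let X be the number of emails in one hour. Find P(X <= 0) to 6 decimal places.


P(X<=0) = e^(-3)*3^0/0!
≈ 0.0497870684
≈ 0.049787

0.049787


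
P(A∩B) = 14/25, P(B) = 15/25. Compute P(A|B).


P(A|B) = P(A∩B)/P(B) = (14/25)/(15/25) = 14/15

14/15


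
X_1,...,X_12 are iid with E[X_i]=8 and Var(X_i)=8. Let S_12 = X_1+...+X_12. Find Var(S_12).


By independence, Var(S_n) = n*Var(X_1) = 12*8 = 96

96


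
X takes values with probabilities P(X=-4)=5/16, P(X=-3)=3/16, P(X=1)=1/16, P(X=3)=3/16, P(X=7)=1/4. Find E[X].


E[X] = sum(x * P(x))
= -4*5/16 - 3*3/16 + 1*1/16 + 3*3/16 + 7*1/4
= 9/16

9/16


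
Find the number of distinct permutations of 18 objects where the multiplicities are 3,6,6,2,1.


18! = 6402373705728000
Denominator: 3!=6 * 6!=720 * 6!=720 * 2!=2 * 1!=1
Coefficient = 6402373705728000 / 6220800 = 1029188160

1029188160


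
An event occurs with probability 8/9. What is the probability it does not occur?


P(A') = 1 - P(A) = 1 - 8/9 = 1/9

1/9


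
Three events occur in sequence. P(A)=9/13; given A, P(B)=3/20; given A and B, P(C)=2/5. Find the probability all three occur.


P(A∩B∩C) = P(A) * P(B|A) * P(C|A∩B)
= 9/13 * 3/20 * 2/5
= 27/260 * 2/5 = 27/650

27/650


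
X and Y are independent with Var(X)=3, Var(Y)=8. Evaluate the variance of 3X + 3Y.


Independence => Cov(X,Y)=0
Var(3X + 3Y) = 3^2*Var(X) + 3^2*Var(Y)
= 9*3 + 9*8 = 99

99


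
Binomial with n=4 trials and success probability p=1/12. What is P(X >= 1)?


P(X>=1) = P(X=1) + P(X=2) + P(X=3) + P(X=4)
= 1331/5184 + 121/3456 + 11/5184 + 1/20736
= 6095/20736

6095/20736


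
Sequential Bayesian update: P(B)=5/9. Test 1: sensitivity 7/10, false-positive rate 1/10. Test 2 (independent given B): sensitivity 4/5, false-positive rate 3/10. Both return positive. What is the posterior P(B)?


After test 1: P(+) = 7/10*5/9 + 1/10*4/9 = 13/30
P(B|+) = (7/18)/(13/30) = 35/39
After test 2 (use post1 as new prior): P(+) = 4/5*35/39 + 3/10*4/39 = 146/195
P(B|+,+) = (28/39)/(146/195) = 70/73

70/73


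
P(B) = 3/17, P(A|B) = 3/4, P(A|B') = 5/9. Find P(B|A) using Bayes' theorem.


P(A) = P(A|B)P(B) + P(A|B')P(B') = 3/4*3/17 + 5/9*14/17 = 361/612
P(B|A) = P(A|B)P(B)/P(A) = (9/68)/(361/612) = 81/361

81/361


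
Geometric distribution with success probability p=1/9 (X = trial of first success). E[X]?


For geometric (trials until first success), E[X] = 1/p = 1/(1/9) = 9

9


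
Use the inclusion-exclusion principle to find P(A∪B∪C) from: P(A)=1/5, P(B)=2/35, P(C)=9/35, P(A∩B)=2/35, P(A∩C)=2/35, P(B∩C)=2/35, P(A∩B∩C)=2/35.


P(A∪B∪C) = P(A)+P(B)+P(C) - P(AB)-P(AC)-P(BC) + P(ABC)
= 1/5+2/35+9/35 - 2/35-2/35-2/35 + 2/35
= 2/5

2/5


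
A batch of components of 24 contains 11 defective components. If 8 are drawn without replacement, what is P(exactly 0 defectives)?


P(X=0) = C(11,0)*C(13,8) / C(24,8)
= 1*1287 / 735471
= 1287/735471 = 13/7429

13/7429


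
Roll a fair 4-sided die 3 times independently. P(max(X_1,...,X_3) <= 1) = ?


P(max <= 1) = P(all X_i <= 1) = (P(X_1 <= 1))^3
= (1/4)^3 = 1/64

1/64


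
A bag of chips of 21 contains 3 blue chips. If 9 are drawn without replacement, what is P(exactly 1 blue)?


P(X=1) = C(3,1)*C(18,8) / C(21,9)
= 3*43758 / 293930
= 131274/293930 = 297/665

297/665


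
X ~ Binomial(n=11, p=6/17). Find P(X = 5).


P(X=5) = C(11,5) * p^5 * (1-p)^6
= 462 * 7776/1419857 * 1771561/24137569
= 6364354151232/34271896307633

6364354151232/34271896307633


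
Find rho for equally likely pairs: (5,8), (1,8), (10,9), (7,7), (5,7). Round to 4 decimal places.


Cov(X,Y) = 0.7200, Var(X) = 8.6400, Var(Y) = 0.5600
rho = Cov/(sqrt(VarX)*sqrt(VarY)) = 0.3273

0.3273


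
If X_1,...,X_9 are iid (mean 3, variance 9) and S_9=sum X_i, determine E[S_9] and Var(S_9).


E[S_n] = n*mu = 9*3 = 27
Var(S_n) = n*sigma^2 = 9*9 = 81

E[S_9]=27, Var(S_9)=81


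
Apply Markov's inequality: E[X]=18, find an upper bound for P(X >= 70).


Markov: P(X >= a) <= E[X]/a
P(X >= 70) <= 18/70 = 9/35

9/35


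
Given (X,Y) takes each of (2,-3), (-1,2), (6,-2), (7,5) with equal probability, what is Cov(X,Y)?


E[X]=7/2, E[Y]=1/2, E[XY]=15/4
Cov(X,Y) = E[XY] - E[X]E[Y] = 15/4 - 7/2*1/2 = 2

2


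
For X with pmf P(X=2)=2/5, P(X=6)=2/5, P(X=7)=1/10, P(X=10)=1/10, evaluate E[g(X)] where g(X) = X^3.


E[X^3] = sum(g(x)*P(x))
= 8*2/5 + 216*2/5 + 343*1/10 + 1000*1/10
= 2239/10

2239/10


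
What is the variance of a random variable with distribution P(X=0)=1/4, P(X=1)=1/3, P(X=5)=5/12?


E[X] = 29/12, E[X^2] = 43/4
Var(X) = E[X^2] - (E[X])^2 = 43/4 - (29/12)^2 = 707/144

707/144


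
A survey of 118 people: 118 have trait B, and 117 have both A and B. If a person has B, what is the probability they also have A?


P(A|B) = P(A∩B)/P(B) = (117/118)/(118/118) = 117/118

117/118


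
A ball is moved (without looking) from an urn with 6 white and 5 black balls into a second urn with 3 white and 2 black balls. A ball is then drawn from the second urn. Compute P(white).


P(transfer white) = 6/11; P(transfer black) = 5/11
If white transferred: Urn II has 4 white of 6, so P(white|white moved) = 2/3
If black transferred: Urn II has 3 white of 6, so P(white|black moved) = 1/2
By total probability: P(white) = 6/11*2/3 + 5/11*1/2 = 13/22

13/22


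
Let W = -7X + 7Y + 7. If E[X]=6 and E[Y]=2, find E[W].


E[-7X + 7Y + 7] = -7*E[X] + 7*E[Y] + 7
= (-7)*(6) + (7)*(2) + (7)
= -42 + 14 + 7 = -21

-21


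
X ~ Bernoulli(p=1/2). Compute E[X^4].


For Bernoulli: X in {0,1}
E[X^4] = 0^4*(1-1/2) + 1^4*1/2 = 1/2

1/2


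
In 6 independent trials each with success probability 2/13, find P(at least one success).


P(at least one) = 1 - P(none)
P(none) = (1 - 2/13)^6 = (11/13)^6 = 1771561/4826809
P(at least one) = 1 - 1771561/4826809 = 3055248/4826809

3055248/4826809


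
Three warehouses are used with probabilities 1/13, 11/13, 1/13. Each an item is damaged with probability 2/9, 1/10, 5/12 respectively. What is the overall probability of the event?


P(A) = P(A|B1)P(B1) + P(A|B2)P(B2) + P(A|B3)P(B3)
= 2/9*1/13 + 1/10*11/13 + 5/12*1/13
= 2/117 + 11/130 + 5/156 = 313/2340

313/2340


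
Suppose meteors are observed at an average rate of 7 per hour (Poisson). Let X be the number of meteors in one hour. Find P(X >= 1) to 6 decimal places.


P(X>=1) = 1 - P(X<=0) = 1 - (e^(-7)*7^0/0!)
≈ 1 - 0.0009118820 = 0.9990881180
≈ 0.999088

0.999088


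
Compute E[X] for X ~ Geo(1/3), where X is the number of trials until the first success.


For geometric (trials until first success), E[X] = 1/p = 1/(1/3) = 3

3


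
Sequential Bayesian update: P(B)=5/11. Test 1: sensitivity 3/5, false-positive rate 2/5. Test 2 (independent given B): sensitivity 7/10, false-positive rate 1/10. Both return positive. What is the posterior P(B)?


After test 1: P(+) = 3/5*5/11 + 2/5*6/11 = 27/55
P(B|+) = (3/11)/(27/55) = 5/9
After test 2 (use post1 as new prior): P(+) = 7/10*5/9 + 1/10*4/9 = 13/30
P(B|+,+) = (7/18)/(13/30) = 35/39

35/39


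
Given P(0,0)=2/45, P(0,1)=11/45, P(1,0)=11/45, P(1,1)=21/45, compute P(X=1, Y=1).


Read from table: P(X=1, Y=1) = 21/45 = 7/15

7/15


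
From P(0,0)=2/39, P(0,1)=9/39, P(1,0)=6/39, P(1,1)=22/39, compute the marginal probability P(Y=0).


P(Y=0) = P(0,0)+P(1,0) = 2/39 + 6/39 = 8/39

8/39


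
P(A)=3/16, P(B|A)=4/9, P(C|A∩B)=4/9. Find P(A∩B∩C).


P(A∩B∩C) = P(A) * P(B|A) * P(C|A∩B)
= 3/16 * 4/9 * 4/9
= 1/12 * 4/9 = 1/27

1/27


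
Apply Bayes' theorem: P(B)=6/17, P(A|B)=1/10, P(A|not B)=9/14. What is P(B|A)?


P(A) = P(A|B)P(B) + P(A|B')P(B') = 1/10*6/17 + 9/14*11/17 = 537/1190
P(B|A) = P(A|B)P(B)/P(A) = (3/85)/(537/1190) = 14/179

14/179


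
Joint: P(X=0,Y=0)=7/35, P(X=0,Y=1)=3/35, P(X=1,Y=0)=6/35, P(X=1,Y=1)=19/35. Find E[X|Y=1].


P(Y=1) = 22/35
E[X|Y=1] = (0*3 + 1*19)/22 = 19/22

19/22


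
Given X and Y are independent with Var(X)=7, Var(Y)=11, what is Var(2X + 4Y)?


Independence => Cov(X,Y)=0
Var(2X + 4Y) = 2^2*Var(X) + 4^2*Var(Y)
= 4*7 + 16*11 = 204

204


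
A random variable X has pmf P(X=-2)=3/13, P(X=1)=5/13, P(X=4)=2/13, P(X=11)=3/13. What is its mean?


E[X] = sum(x * P(x))
= -2*3/13 + 1*5/13 + 4*2/13 + 11*3/13
= 40/13

40/13


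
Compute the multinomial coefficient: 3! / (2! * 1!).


3! = 6
Denominator: 2!=2 * 1!=1
Coefficient = 6 / 2 = 3

3


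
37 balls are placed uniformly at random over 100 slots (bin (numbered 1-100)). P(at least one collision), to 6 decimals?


P(all different) = prod((100-i)/100 for i=0..36) = 0.000471
P(at least one match) = 1 - 0.000471 = 0.999529

0.999529


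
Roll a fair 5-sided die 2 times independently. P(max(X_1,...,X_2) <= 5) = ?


P(max <= 5) = P(all X_i <= 5) = (P(X_1 <= 5))^2
= (5/5)^2 = 1^2 = 1

1


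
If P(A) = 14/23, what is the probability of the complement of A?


P(A') = 1 - P(A) = 1 - 14/23 = 9/23

9/23


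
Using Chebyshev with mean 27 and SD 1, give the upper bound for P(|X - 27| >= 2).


k = 2/1 = 2
Chebyshev: P(|X-mu| >= k*sigma) <= 1/k^2 = 1/2^2 = 1/4

1/4


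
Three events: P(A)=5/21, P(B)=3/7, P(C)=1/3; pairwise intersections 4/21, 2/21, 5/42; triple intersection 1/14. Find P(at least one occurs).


P(A∪B∪C) = P(A)+P(B)+P(C) - P(AB)-P(AC)-P(BC) + P(ABC)
= 5/21+3/7+1/3 - 4/21-2/21-5/42 + 1/14
= 2/3

2/3


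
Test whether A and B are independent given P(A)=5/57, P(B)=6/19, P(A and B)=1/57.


P(A)*P(B) = 5/57*6/19 = 10/361
P(A∩B) = 1/57 != 10/361, so not independent

No, A and B are not independent


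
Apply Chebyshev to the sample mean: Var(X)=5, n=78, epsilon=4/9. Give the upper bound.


Var(Xbar) = Var(X)/n = 5/78
Chebyshev: P(|Xbar-mu| >= 4/9) <= Var(Xbar)/(4/9)^2 = (5/78)/(16/81) = 135/416

135/416


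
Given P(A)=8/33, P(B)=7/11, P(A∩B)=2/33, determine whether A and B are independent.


P(A)*P(B) = 8/33*7/11 = 56/363
P(A∩B) = 2/33 != 56/363, so not independent

No, A and B are not independent


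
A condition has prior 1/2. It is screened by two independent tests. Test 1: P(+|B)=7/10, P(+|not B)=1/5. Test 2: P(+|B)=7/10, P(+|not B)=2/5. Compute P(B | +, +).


After test 1: P(+) = 7/10*1/2 + 1/5*1/2 = 9/20
P(B|+) = (7/20)/(9/20) = 7/9
After test 2 (use post1 as new prior): P(+) = 7/10*7/9 + 2/5*2/9 = 19/30
P(B|+,+) = (49/90)/(19/30) = 49/57

49/57


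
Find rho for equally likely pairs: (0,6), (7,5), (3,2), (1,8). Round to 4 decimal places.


Cov(X,Y) = -2.1875, Var(X) = 7.1875, Var(Y) = 4.6875
rho = Cov/(sqrt(VarX)*sqrt(VarY)) = -0.3769

-0.3769


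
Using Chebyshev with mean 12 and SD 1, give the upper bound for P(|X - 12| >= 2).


k = 2/1 = 2
Chebyshev: P(|X-mu| >= k*sigma) <= 1/k^2 = 1/2^2 = 1/4

1/4


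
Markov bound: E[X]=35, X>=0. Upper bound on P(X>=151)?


Markov: P(X >= a) <= E[X]/a
P(X >= 151) <= 35/151

35/151


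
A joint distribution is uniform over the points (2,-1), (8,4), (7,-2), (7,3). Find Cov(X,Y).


E[X]=6, E[Y]=1, E[XY]=37/4
Cov(X,Y) = E[XY] - E[X]E[Y] = 37/4 - 6*1 = 13/4

13/4


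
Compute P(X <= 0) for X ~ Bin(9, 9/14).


P(X<=0) = P(X=0)
= 1953125/20661046784
= 1953125/20661046784

1953125/20661046784


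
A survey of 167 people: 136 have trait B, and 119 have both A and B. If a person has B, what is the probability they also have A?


P(A|B) = P(A∩B)/P(B) = (119/167)/(136/167) = 119/136 = 7/8

7/8


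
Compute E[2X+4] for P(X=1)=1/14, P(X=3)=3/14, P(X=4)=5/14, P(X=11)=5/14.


E[2X+4] = sum(g(x)*P(x))
= 6*1/14 + 10*3/14 + 12*5/14 + 26*5/14
= 113/7

113/7


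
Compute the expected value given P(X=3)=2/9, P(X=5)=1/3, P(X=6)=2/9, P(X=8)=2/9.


E[X] = sum(x * P(x))
= 3*2/9 + 5*1/3 + 6*2/9 + 8*2/9
= 49/9

49/9


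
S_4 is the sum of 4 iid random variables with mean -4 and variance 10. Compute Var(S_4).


By independence, Var(S_n) = n*Var(X_1) = 4*10 = 40

40


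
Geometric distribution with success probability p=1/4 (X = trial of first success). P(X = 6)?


P(X=6) = (1-p)^5 * p = (3/4)^5 * 1/4
= 243/1024 * 1/4 = 243/4096

243/4096


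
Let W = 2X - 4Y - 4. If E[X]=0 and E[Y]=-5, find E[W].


E[2X - 4Y - 4] = 2*E[X] - 4*E[Y] - 4
= (2)*(0) + (-4)*(-5) + (-4)
= 0 + 20 - 4 = 16

16


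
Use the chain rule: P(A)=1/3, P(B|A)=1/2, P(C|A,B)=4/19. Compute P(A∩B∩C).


P(A∩B∩C) = P(A) * P(B|A) * P(C|A∩B)
= 1/3 * 1/2 * 4/19
= 1/6 * 4/19 = 2/57

2/57


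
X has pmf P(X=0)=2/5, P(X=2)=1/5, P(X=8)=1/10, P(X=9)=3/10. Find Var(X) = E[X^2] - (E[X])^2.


E[X] = 39/10, E[X^2] = 63/2
Var(X) = E[X^2] - (E[X])^2 = 63/2 - (39/10)^2 = 1629/100

1629/100


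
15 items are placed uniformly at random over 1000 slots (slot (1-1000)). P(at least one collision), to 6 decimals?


P(all different) = prod((1000-i)/1000 for i=0..14) = 0.899864
P(at least one match) = 1 - 0.899864 = 0.100136

0.100136


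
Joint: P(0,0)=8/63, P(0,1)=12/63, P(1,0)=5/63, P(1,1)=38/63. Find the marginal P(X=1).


P(X=1) = P(1,0)+P(1,1) = 5/63 + 38/63 = 43/63

43/63


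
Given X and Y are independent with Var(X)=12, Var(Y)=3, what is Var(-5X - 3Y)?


Independence => Cov(X,Y)=0
Var(-5X - 3Y) = (-5)^2*Var(X) + (-3)^2*Var(Y)
= 25*12 + 9*3 = 327

327


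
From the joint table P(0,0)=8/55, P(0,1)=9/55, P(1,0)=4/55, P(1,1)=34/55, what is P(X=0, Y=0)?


Read from table: P(X=0, Y=0) = 8/55

8/55


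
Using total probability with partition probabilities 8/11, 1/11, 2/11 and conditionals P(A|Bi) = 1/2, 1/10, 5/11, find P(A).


P(A) = P(A|B1)P(B1) + P(A|B2)P(B2) + P(A|B3)P(B3)
= 1/2*8/11 + 1/10*1/11 + 5/11*2/11
= 4/11 + 1/110 + 10/121 = 551/1210

551/1210


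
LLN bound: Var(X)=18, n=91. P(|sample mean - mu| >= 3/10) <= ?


Var(Xbar) = Var(X)/n = 18/91
Chebyshev: P(|Xbar-mu| >= 3/10) <= Var(Xbar)/(3/10)^2 = (18/91)/(9/100) = 200/91
Bound exceeds 1, so trivial bound: 1

1


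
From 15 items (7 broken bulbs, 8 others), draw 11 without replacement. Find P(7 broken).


P(X=7) = C(7,7)*C(8,4) / C(15,11)
= 1*70 / 1365
= 70/1365 = 2/39

2/39


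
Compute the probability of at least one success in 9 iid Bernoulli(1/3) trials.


P(at least one) = 1 - P(none)
P(none) = (1 - 1/3)^9 = (2/3)^9 = 512/19683
P(at least one) = 1 - 512/19683 = 19171/19683

19171/19683


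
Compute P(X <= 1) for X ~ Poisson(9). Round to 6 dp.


P(X<=1) = e^(-9)*9^0/0! + e^(-9)*9^1/1!
≈ 0.0001234098 + 0.0011106882
= 0.0012340980
≈ 0.001234

0.001234


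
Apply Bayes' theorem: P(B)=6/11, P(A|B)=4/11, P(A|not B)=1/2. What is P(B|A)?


P(A) = P(A|B)P(B) + P(A|B')P(B') = 4/11*6/11 + 1/2*5/11 = 103/242
P(B|A) = P(A|B)P(B)/P(A) = (24/121)/(103/242) = 48/103

48/103


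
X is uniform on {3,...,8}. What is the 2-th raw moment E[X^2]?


E[X^2] = (1/6) * sum(x^2 for x=3..8)
= 199/6

199/6


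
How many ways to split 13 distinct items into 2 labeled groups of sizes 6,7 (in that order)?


13! = 6227020800
Denominator: 6!=720 * 7!=5040
Coefficient = 6227020800 / 3628800 = 1716

1716


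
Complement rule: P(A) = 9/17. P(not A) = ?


P(A') = 1 - P(A) = 1 - 9/17 = 8/17

8/17


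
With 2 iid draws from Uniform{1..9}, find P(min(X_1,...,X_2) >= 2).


P(min >= 2) = P(all X_i >= 2) = (P(X_1 >= 2))^2
= (8/9)^2 = 64/81

64/81


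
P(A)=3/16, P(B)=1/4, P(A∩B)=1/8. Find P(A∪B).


P(A∪B) = P(A) + P(B) - P(A∩B)
= 3/16 + 1/4 - 1/8 = 5/16

5/16


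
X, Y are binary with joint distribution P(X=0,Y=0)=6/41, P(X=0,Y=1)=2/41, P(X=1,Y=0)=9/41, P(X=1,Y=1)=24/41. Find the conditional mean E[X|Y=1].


P(Y=1) = 26/41
E[X|Y=1] = (0*2 + 1*24)/26 = 24/26 = 12/13

12/13


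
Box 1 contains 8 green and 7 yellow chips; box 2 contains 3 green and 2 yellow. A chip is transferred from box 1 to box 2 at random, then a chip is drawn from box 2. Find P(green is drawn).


P(transfer green) = 8/15; P(transfer yellow) = 7/15
If green transferred: Urn II has 4 green of 6, so P(green|green moved) = 2/3
If yellow transferred: Urn II has 3 green of 6, so P(green|yellow moved) = 1/2
By total probability: P(green) = 8/15*2/3 + 7/15*1/2 = 53/90

53/90


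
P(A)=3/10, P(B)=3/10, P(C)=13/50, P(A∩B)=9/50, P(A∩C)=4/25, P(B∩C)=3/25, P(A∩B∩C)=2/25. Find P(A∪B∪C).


P(A∪B∪C) = P(A)+P(B)+P(C) - P(AB)-P(AC)-P(BC) + P(ABC)
= 3/10+3/10+13/50 - 9/50-4/25-3/25 + 2/25
= 12/25

12/25


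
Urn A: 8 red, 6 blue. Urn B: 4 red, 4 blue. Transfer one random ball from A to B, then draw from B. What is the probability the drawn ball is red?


P(transfer red) = 8/14 = 4/7; P(transfer blue) = 3/7
If red transferred: Urn II has 5 red of 9, so P(red|red moved) = 5/9
If blue transferred: Urn II has 4 red of 9, so P(red|blue moved) = 4/9
By total probability: P(red) = 4/7*5/9 + 3/7*4/9 = 32/63

32/63


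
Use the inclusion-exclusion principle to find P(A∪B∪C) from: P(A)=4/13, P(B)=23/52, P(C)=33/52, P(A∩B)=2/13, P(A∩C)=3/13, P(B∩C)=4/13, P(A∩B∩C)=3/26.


P(A∪B∪C) = P(A)+P(B)+P(C) - P(AB)-P(AC)-P(BC) + P(ABC)
= 4/13+23/52+33/52 - 2/13-3/13-4/13 + 3/26
= 21/26

21/26


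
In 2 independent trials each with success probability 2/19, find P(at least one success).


P(at least one) = 1 - P(none)
P(none) = (1 - 2/19)^2 = (17/19)^2 = 289/361
P(at least one) = 1 - 289/361 = 72/361

72/361


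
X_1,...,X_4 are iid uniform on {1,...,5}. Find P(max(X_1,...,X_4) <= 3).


P(max <= 3) = P(all X_i <= 3) = (P(X_1 <= 3))^4
= (3/5)^4 = 81/625

81/625


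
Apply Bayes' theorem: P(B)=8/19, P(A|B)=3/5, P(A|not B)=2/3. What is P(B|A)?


P(A) = P(A|B)P(B) + P(A|B')P(B') = 3/5*8/19 + 2/3*11/19 = 182/285
P(B|A) = P(A|B)P(B)/P(A) = (24/95)/(182/285) = 36/91

36/91


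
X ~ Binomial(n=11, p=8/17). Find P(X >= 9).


P(X>=9) = P(X=9) + P(X=10) + P(X=11)
= 597939978240/34271896307633 + 106300440576/34271896307633 + 8589934592/34271896307633
= 712830353408/34271896307633

712830353408/34271896307633


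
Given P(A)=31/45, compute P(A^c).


P(A') = 1 - P(A) = 1 - 31/45 = 14/45

14/45


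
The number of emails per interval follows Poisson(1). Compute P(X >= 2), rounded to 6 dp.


P(X>=2) = 1 - P(X<=1) = 1 - (e^(-1)*1^0/0! + e^(-1)*1^1/1!)
≈ 1 - (0.3678794412 + 0.3678794412)
= 1 - 0.7357588824 = 0.2642411176
≈ 0.264241

0.264241


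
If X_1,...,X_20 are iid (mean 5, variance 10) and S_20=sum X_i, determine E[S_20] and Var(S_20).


E[S_n] = n*mu = 20*5 = 100
Var(S_n) = n*sigma^2 = 20*10 = 200

E[S_20]=100, Var(S_20)=200


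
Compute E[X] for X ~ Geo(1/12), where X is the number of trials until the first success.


For geometric (trials until first success), E[X] = 1/p = 1/(1/12) = 12

12


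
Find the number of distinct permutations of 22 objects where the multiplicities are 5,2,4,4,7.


22! = 1124000727777607680000
Denominator: 5!=120 * 2!=2 * 4!=24 * 4!=24 * 7!=5040
Coefficient = 1124000727777607680000 / 696729600 = 1613252440800

1613252440800


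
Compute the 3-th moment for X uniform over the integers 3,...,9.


E[X^3] = (1/7) * sum(x^3 for x=3..9)
= 2016/7 = 288

288


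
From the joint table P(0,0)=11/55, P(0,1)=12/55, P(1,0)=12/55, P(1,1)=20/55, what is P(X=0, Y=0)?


Read from table: P(X=0, Y=0) = 11/55 = 1/5

1/5


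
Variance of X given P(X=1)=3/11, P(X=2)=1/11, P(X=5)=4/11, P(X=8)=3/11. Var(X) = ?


E[X] = 49/11, E[X^2] = 299/11
Var(X) = E[X^2] - (E[X])^2 = 299/11 - (49/11)^2 = 888/121

888/121


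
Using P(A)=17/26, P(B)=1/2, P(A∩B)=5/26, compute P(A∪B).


P(A∪B) = P(A) + P(B) - P(A∩B)
= 17/26 + 1/2 - 5/26 = 25/26

25/26


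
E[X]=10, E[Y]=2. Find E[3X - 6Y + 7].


E[3X - 6Y + 7] = 3*E[X] - 6*E[Y] + 7
= (3)*(10) + (-6)*(2) + (7)
= 30 - 12 + 7 = 25

25


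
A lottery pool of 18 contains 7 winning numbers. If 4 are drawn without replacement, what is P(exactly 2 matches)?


P(X=2) = C(7,2)*C(11,2) / C(18,4)
= 21*55 / 3060
= 1155/3060 = 77/204

77/204


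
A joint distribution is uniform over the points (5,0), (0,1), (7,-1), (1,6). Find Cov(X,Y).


E[X]=13/4, E[Y]=3/2, E[XY]=-1/4
Cov(X,Y) = E[XY] - E[X]E[Y] = -1/4 - 13/4*3/2 = -41/8

-41/8


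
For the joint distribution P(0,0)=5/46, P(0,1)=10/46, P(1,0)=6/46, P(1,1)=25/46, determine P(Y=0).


P(Y=0) = P(0,0)+P(1,0) = 5/46 + 6/46 = 11/46

11/46


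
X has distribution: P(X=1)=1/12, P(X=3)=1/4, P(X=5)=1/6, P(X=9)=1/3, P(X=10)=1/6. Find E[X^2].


E[X^2] = sum(g(x)*P(x))
= 1*1/12 + 9*1/4 + 25*1/6 + 81*1/3 + 100*1/6
= 301/6

301/6


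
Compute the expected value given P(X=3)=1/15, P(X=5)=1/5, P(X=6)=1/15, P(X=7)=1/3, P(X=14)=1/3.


E[X] = sum(x * P(x))
= 3*1/15 + 5*1/5 + 6*1/15 + 7*1/3 + 14*1/3
= 43/5

43/5


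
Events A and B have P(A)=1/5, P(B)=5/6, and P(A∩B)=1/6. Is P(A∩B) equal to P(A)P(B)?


P(A)*P(B) = 1/5*5/6 = 1/6
P(A∩B) = 1/6, which equals P(A)P(B), so independent

Yes, A and B are independent


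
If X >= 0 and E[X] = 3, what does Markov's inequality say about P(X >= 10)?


Markov: P(X >= a) <= E[X]/a
P(X >= 10) <= 3/10

3/10


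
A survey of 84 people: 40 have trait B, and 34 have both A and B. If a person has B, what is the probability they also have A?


P(A|B) = P(A∩B)/P(B) = (34/84)/(40/84) = 34/40 = 17/20

17/20


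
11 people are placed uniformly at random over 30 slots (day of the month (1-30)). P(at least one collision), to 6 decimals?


P(all different) = prod((30-i)/30 for i=0..10) = 0.123093
P(at least one match) = 1 - 0.123093 = 0.876907

0.876907


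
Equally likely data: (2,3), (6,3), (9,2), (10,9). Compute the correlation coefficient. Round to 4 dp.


Cov(X,Y) = 4.3125, Var(X) = 9.6875, Var(Y) = 7.6875
rho = Cov/(sqrt(VarX)*sqrt(VarY)) = 0.4997

0.4997


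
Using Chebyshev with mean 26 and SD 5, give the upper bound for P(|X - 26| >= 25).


k = 25/5 = 5
Chebyshev: P(|X-mu| >= k*sigma) <= 1/k^2 = 1/5^2 = 1/25

1/25


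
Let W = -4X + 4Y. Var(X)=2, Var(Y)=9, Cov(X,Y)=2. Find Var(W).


Var(-4X + 4Y) = (-4)^2*Var(X) + 4^2*Var(Y) + 2*(-4)*4*Cov(X,Y)
= 16*2 + 16*9 - 32*2
= 32 + 144 - 64 = 112

112


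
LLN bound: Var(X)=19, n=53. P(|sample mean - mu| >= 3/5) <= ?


Var(Xbar) = Var(X)/n = 19/53
Chebyshev: P(|Xbar-mu| >= 3/5) <= Var(Xbar)/(3/5)^2 = (19/53)/(9/25) = 475/477

475/477


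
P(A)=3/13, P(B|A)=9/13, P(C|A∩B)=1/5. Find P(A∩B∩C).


P(A∩B∩C) = P(A) * P(B|A) * P(C|A∩B)
= 3/13 * 9/13 * 1/5
= 27/169 * 1/5 = 27/845

27/845


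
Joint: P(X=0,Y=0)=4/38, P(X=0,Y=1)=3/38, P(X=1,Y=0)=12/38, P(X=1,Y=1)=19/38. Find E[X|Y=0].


P(Y=0) = 16/38
E[X|Y=0] = (0*4 + 1*12)/16 = 12/16 = 3/4

3/4


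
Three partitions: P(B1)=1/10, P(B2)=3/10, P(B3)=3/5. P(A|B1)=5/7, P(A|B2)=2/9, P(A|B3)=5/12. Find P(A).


P(A) = P(A|B1)P(B1) + P(A|B2)P(B2) + P(A|B3)P(B3)
= 5/7*1/10 + 2/9*3/10 + 5/12*3/5
= 1/14 + 1/15 + 1/4 = 163/420

163/420


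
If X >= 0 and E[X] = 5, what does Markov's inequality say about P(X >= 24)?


Markov: P(X >= a) <= E[X]/a
P(X >= 24) <= 5/24

5/24


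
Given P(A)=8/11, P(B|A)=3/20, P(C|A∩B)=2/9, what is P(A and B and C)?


P(A∩B∩C) = P(A) * P(B|A) * P(C|A∩B)
= 8/11 * 3/20 * 2/9
= 6/55 * 2/9 = 4/165

4/165


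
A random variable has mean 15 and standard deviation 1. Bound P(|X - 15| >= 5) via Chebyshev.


k = 5/1 = 5
Chebyshev: P(|X-mu| >= k*sigma) <= 1/k^2 = 1/5^2 = 1/25

1/25


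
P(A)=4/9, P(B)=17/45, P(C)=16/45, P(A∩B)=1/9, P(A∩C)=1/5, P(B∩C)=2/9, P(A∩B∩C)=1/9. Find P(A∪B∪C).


P(A∪B∪C) = P(A)+P(B)+P(C) - P(AB)-P(AC)-P(BC) + P(ABC)
= 4/9+17/45+16/45 - 1/9-1/5-2/9 + 1/9
= 34/45

34/45


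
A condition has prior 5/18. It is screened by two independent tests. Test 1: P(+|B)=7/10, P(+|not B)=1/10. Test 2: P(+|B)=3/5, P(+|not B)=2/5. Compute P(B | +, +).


After test 1: P(+) = 7/10*5/18 + 1/10*13/18 = 4/15
P(B|+) = (7/36)/(4/15) = 35/48
After test 2 (use post1 as new prior): P(+) = 3/5*35/48 + 2/5*13/48 = 131/240
P(B|+,+) = (7/16)/(131/240) = 105/131

105/131


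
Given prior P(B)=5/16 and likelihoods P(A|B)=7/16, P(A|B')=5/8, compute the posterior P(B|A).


P(A) = P(A|B)P(B) + P(A|B')P(B') = 7/16*5/16 + 5/8*11/16 = 145/256
P(B|A) = P(A|B)P(B)/P(A) = (35/256)/(145/256) = 7/29

7/29


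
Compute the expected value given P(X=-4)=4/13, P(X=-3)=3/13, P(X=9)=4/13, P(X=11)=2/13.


E[X] = sum(x * P(x))
= -4*4/13 - 3*3/13 + 9*4/13 + 11*2/13
= 33/13

33/13


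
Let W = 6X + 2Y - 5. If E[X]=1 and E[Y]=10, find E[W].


E[6X + 2Y - 5] = 6*E[X] + 2*E[Y] - 5
= (6)*(1) + (2)*(10) + (-5)
= 6 + 20 - 5 = 21

21


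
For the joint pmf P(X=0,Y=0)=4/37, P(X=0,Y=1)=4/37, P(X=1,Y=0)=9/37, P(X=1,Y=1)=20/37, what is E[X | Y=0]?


P(Y=0) = 13/37
E[X|Y=0] = (0*4 + 1*9)/13 = 9/13

9/13


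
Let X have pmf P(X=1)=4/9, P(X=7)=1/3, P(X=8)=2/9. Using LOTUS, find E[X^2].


E[X^2] = sum(g(x)*P(x))
= 1*4/9 + 49*1/3 + 64*2/9
= 31

31


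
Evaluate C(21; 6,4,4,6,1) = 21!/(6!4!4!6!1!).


21! = 51090942171709440000
Denominator: 6!=720 * 4!=24 * 4!=24 * 6!=720 * 1!=1
Coefficient = 51090942171709440000 / 298598400 = 171102531600

171102531600


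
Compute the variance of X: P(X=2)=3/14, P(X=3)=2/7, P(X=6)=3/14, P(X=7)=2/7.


E[X] = 32/7, E[X^2] = 176/7
Var(X) = E[X^2] - (E[X])^2 = 176/7 - (32/7)^2 = 208/49

208/49


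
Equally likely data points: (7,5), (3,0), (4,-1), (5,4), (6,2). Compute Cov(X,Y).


E[X]=5, E[Y]=2, E[XY]=63/5
Cov(X,Y) = E[XY] - E[X]E[Y] = 63/5 - 5*2 = 13/5

13/5


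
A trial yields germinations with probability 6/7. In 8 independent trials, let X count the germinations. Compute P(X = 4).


P(X=4) = C(8,4) * p^4 * (1-p)^4
= 70 * 1296/2401 * 1/2401
= 12960/823543

12960/823543


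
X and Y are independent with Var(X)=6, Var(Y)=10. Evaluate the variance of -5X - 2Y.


Independence => Cov(X,Y)=0
Var(-5X - 2Y) = (-5)^2*Var(X) + (-2)^2*Var(Y)
= 25*6 + 4*10 = 190

190


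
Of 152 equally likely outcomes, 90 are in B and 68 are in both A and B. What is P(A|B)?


P(A|B) = P(A∩B)/P(B) = (68/152)/(90/152) = 68/90 = 34/45

34/45


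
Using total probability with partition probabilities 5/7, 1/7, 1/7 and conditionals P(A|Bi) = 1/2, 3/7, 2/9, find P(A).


P(A) = P(A|B1)P(B1) + P(A|B2)P(B2) + P(A|B3)P(B3)
= 1/2*5/7 + 3/7*1/7 + 2/9*1/7
= 5/14 + 3/49 + 2/63 = 397/882

397/882


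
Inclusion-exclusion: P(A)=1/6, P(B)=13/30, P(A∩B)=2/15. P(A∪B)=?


P(A∪B) = P(A) + P(B) - P(A∩B)
= 1/6 + 13/30 - 2/15 = 7/15

7/15


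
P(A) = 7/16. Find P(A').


P(A') = 1 - P(A) = 1 - 7/16 = 9/16

9/16


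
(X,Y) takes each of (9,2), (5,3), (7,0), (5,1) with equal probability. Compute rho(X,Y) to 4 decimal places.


Cov(X,Y) = -0.2500, Var(X) = 2.7500, Var(Y) = 1.2500
rho = Cov/(sqrt(VarX)*sqrt(VarY)) = -0.1348

-0.1348


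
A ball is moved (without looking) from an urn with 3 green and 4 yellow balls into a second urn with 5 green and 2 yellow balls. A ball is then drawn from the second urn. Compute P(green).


P(transfer green) = 3/7; P(transfer yellow) = 4/7
If green transferred: Urn II has 6 green of 8, so P(green|green moved) = 3/4
If yellow transferred: Urn II has 5 green of 8, so P(green|yellow moved) = 5/8
By total probability: P(green) = 3/7*3/4 + 4/7*5/8 = 19/28

19/28


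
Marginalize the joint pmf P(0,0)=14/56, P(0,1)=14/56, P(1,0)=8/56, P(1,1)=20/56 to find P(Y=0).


P(Y=0) = P(0,0)+P(1,0) = 14/56 + 8/56 = 22/56 = 11/28

11/28


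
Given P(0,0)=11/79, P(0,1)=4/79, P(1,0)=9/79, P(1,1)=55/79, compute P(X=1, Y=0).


Read from table: P(X=1, Y=0) = 9/79

9/79


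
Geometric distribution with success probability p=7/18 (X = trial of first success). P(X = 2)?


P(X=2) = (1-p)^1 * p = (11/18)^1 * 7/18
= 11/18 * 7/18 = 77/324

77/324


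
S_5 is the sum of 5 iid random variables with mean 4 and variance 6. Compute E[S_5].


E[S_n] = n*E[X_1] = 5*4 = 20

20


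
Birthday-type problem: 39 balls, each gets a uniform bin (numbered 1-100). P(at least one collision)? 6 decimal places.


P(all different) = prod((100-i)/100 for i=0..38) = 0.000184
P(at least one match) = 1 - 0.000184 = 0.999816

0.999816


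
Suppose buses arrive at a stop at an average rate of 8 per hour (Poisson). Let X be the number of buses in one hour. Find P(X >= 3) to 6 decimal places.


P(X>=3) = 1 - P(X<=2) = 1 - (e^(-8)*8^0/0! + e^(-8)*8^1/1! + e^(-8)*8^2/2!)
≈ 1 - (0.0003354626 + 0.0026837010 + 0.0107348041)
= 1 - 0.0137539677 = 0.9862460323
≈ 0.986246

0.986246


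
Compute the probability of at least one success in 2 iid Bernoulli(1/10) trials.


P(at least one) = 1 - P(none)
P(none) = (1 - 1/10)^2 = (9/10)^2 = 81/100
P(at least one) = 1 - 81/100 = 19/100

19/100


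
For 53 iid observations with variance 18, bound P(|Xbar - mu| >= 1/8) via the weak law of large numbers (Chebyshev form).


Var(Xbar) = Var(X)/n = 18/53
Chebyshev: P(|Xbar-mu| >= 1/8) <= Var(Xbar)/(1/8)^2 = (18/53)/(1/64) = 1152/53
Bound exceeds 1, so trivial bound: 1

1


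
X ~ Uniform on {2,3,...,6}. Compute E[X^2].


E[X^2] = (1/5) * sum(x^2 for x=2..6)
= 90/5 = 18

18


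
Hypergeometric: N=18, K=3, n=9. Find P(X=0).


P(X=0) = C(3,0)*C(15,9) / C(18,9)
= 1*5005 / 48620
= 5005/48620 = 7/68

7/68


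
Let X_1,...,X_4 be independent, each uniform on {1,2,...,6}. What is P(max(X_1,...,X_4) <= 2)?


P(max <= 2) = P(all X_i <= 2) = (P(X_1 <= 2))^4
= (2/6)^4 = (1/3)^4 = 1/81

1/81


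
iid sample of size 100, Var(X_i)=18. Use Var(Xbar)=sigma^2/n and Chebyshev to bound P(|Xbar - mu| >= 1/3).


Var(Xbar) = Var(X)/n = 18/100
Chebyshev: P(|Xbar-mu| >= 1/3) <= Var(Xbar)/(1/3)^2 = (9/50)/(1/9) = 81/50
Bound exceeds 1, so trivial bound: 1

1


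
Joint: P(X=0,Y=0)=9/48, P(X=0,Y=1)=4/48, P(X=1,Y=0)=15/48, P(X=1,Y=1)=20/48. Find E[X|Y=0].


P(Y=0) = 24/48
E[X|Y=0] = (0*9 + 1*15)/24 = 15/24 = 5/8

5/8


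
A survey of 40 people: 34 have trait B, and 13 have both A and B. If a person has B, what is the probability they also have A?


P(A|B) = P(A∩B)/P(B) = (13/40)/(34/40) = 13/34

13/34


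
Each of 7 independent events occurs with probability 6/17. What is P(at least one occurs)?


P(at least one) = 1 - P(none)
P(none) = (1 - 6/17)^7 = (11/17)^7 = 19487171/410338673
P(at least one) = 1 - 19487171/410338673 = 390851502/410338673

390851502/410338673


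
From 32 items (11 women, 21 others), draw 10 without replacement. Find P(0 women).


P(X=0) = C(11,0)*C(21,10) / C(32,10)
= 1*352716 / 64512240
= 352716/64512240 = 2261/413540

2261/413540


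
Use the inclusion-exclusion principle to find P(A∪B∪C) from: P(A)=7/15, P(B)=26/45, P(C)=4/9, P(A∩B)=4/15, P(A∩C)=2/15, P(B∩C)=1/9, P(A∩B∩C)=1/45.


P(A∪B∪C) = P(A)+P(B)+P(C) - P(AB)-P(AC)-P(BC) + P(ABC)
= 7/15+26/45+4/9 - 4/15-2/15-1/9 + 1/45
= 1

1


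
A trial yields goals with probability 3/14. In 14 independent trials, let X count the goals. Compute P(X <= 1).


P(X<=1) = P(X=0) + P(X=1)
= 379749833583241/11112006825558016 + 103568136431793/793714773254144
= 1829703743628343/11112006825558016

1829703743628343/11112006825558016
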